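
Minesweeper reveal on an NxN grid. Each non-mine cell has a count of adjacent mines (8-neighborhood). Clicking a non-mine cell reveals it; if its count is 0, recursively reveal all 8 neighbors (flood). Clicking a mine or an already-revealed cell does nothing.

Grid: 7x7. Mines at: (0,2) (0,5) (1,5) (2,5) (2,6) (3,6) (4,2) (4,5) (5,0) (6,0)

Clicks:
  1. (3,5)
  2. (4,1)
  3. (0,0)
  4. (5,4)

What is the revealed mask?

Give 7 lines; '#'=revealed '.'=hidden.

Answer: ##.....
#####..
#####..
######.
##.....
....#..
.......

Derivation:
Click 1 (3,5) count=4: revealed 1 new [(3,5)] -> total=1
Click 2 (4,1) count=2: revealed 1 new [(4,1)] -> total=2
Click 3 (0,0) count=0: revealed 18 new [(0,0) (0,1) (1,0) (1,1) (1,2) (1,3) (1,4) (2,0) (2,1) (2,2) (2,3) (2,4) (3,0) (3,1) (3,2) (3,3) (3,4) (4,0)] -> total=20
Click 4 (5,4) count=1: revealed 1 new [(5,4)] -> total=21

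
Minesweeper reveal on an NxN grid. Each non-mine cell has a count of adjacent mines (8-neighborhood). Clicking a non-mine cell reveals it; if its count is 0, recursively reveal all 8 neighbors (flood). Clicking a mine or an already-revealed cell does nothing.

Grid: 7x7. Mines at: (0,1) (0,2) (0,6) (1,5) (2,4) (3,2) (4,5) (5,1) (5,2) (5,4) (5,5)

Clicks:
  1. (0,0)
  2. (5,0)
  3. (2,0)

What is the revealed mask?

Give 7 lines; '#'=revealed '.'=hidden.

Answer: #......
##.....
##.....
##.....
##.....
#......
.......

Derivation:
Click 1 (0,0) count=1: revealed 1 new [(0,0)] -> total=1
Click 2 (5,0) count=1: revealed 1 new [(5,0)] -> total=2
Click 3 (2,0) count=0: revealed 8 new [(1,0) (1,1) (2,0) (2,1) (3,0) (3,1) (4,0) (4,1)] -> total=10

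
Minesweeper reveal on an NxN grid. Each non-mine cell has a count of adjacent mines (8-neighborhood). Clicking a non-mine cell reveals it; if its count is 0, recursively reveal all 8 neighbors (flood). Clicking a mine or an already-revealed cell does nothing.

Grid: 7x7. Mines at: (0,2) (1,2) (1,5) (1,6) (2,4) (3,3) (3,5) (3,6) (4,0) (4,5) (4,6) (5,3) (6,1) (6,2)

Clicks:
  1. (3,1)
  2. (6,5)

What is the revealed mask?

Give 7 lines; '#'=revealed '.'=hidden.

Click 1 (3,1) count=1: revealed 1 new [(3,1)] -> total=1
Click 2 (6,5) count=0: revealed 6 new [(5,4) (5,5) (5,6) (6,4) (6,5) (6,6)] -> total=7

Answer: .......
.......
.......
.#.....
.......
....###
....###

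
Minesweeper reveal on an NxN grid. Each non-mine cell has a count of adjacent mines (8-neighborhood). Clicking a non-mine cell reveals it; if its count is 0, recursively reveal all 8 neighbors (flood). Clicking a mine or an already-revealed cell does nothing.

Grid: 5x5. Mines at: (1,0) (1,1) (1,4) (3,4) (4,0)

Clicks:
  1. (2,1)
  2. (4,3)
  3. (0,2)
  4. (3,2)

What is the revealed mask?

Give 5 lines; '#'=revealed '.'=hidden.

Answer: ..#..
.....
.###.
.###.
.###.

Derivation:
Click 1 (2,1) count=2: revealed 1 new [(2,1)] -> total=1
Click 2 (4,3) count=1: revealed 1 new [(4,3)] -> total=2
Click 3 (0,2) count=1: revealed 1 new [(0,2)] -> total=3
Click 4 (3,2) count=0: revealed 7 new [(2,2) (2,3) (3,1) (3,2) (3,3) (4,1) (4,2)] -> total=10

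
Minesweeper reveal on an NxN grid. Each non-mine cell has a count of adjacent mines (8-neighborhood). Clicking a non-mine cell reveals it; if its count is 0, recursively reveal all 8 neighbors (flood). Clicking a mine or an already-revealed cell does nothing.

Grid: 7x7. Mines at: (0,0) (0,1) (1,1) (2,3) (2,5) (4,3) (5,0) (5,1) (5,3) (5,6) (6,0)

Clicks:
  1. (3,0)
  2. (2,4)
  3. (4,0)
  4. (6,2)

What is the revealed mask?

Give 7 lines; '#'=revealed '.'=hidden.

Answer: .......
.......
###.#..
###....
###....
.......
..#....

Derivation:
Click 1 (3,0) count=0: revealed 9 new [(2,0) (2,1) (2,2) (3,0) (3,1) (3,2) (4,0) (4,1) (4,2)] -> total=9
Click 2 (2,4) count=2: revealed 1 new [(2,4)] -> total=10
Click 3 (4,0) count=2: revealed 0 new [(none)] -> total=10
Click 4 (6,2) count=2: revealed 1 new [(6,2)] -> total=11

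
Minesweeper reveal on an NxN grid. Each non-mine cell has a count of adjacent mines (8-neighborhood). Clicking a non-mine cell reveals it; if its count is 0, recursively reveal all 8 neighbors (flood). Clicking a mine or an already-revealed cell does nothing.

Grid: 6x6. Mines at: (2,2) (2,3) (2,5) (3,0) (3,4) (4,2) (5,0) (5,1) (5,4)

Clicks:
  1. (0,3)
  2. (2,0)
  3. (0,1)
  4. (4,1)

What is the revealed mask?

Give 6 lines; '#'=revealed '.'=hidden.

Answer: ######
######
##....
......
.#....
......

Derivation:
Click 1 (0,3) count=0: revealed 14 new [(0,0) (0,1) (0,2) (0,3) (0,4) (0,5) (1,0) (1,1) (1,2) (1,3) (1,4) (1,5) (2,0) (2,1)] -> total=14
Click 2 (2,0) count=1: revealed 0 new [(none)] -> total=14
Click 3 (0,1) count=0: revealed 0 new [(none)] -> total=14
Click 4 (4,1) count=4: revealed 1 new [(4,1)] -> total=15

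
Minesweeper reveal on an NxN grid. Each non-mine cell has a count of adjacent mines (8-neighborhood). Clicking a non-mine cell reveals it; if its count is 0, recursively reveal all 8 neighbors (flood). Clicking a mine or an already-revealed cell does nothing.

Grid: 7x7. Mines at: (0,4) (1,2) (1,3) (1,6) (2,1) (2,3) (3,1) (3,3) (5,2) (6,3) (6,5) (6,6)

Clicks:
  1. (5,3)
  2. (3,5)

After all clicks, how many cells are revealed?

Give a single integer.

Click 1 (5,3) count=2: revealed 1 new [(5,3)] -> total=1
Click 2 (3,5) count=0: revealed 12 new [(2,4) (2,5) (2,6) (3,4) (3,5) (3,6) (4,4) (4,5) (4,6) (5,4) (5,5) (5,6)] -> total=13

Answer: 13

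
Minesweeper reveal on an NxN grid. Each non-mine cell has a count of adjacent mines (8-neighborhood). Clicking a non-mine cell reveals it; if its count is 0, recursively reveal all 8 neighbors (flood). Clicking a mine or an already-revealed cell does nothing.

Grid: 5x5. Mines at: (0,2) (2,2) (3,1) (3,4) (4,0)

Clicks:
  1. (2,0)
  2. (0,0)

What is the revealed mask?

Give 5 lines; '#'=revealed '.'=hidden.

Answer: ##...
##...
##...
.....
.....

Derivation:
Click 1 (2,0) count=1: revealed 1 new [(2,0)] -> total=1
Click 2 (0,0) count=0: revealed 5 new [(0,0) (0,1) (1,0) (1,1) (2,1)] -> total=6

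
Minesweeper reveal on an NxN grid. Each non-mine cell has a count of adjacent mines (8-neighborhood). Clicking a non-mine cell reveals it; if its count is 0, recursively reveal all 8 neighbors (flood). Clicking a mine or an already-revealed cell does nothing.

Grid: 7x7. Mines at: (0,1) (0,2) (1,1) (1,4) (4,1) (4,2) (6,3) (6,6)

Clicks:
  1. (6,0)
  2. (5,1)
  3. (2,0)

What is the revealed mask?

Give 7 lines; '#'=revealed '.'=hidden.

Click 1 (6,0) count=0: revealed 6 new [(5,0) (5,1) (5,2) (6,0) (6,1) (6,2)] -> total=6
Click 2 (5,1) count=2: revealed 0 new [(none)] -> total=6
Click 3 (2,0) count=1: revealed 1 new [(2,0)] -> total=7

Answer: .......
.......
#......
.......
.......
###....
###....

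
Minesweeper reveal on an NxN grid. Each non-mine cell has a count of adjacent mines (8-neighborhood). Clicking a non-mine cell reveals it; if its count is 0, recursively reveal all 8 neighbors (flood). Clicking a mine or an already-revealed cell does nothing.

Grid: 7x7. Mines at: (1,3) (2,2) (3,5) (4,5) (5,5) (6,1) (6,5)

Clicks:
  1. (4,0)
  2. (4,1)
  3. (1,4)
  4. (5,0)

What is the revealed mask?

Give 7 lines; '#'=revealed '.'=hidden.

Answer: ###....
###.#..
##.....
#####..
#####..
#####..
..###..

Derivation:
Click 1 (4,0) count=0: revealed 26 new [(0,0) (0,1) (0,2) (1,0) (1,1) (1,2) (2,0) (2,1) (3,0) (3,1) (3,2) (3,3) (3,4) (4,0) (4,1) (4,2) (4,3) (4,4) (5,0) (5,1) (5,2) (5,3) (5,4) (6,2) (6,3) (6,4)] -> total=26
Click 2 (4,1) count=0: revealed 0 new [(none)] -> total=26
Click 3 (1,4) count=1: revealed 1 new [(1,4)] -> total=27
Click 4 (5,0) count=1: revealed 0 new [(none)] -> total=27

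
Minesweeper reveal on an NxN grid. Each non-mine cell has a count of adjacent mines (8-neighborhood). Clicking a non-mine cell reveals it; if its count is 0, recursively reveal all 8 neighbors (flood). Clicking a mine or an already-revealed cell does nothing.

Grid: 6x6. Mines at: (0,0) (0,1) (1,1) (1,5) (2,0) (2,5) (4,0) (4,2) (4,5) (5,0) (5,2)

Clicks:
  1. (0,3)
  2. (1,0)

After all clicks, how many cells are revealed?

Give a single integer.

Answer: 13

Derivation:
Click 1 (0,3) count=0: revealed 12 new [(0,2) (0,3) (0,4) (1,2) (1,3) (1,4) (2,2) (2,3) (2,4) (3,2) (3,3) (3,4)] -> total=12
Click 2 (1,0) count=4: revealed 1 new [(1,0)] -> total=13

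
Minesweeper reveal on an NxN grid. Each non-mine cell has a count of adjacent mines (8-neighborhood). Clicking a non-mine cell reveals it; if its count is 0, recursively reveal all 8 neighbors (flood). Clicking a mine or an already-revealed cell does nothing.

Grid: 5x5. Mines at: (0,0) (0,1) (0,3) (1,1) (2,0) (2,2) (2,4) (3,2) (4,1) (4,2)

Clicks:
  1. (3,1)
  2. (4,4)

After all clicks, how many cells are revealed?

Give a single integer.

Answer: 5

Derivation:
Click 1 (3,1) count=5: revealed 1 new [(3,1)] -> total=1
Click 2 (4,4) count=0: revealed 4 new [(3,3) (3,4) (4,3) (4,4)] -> total=5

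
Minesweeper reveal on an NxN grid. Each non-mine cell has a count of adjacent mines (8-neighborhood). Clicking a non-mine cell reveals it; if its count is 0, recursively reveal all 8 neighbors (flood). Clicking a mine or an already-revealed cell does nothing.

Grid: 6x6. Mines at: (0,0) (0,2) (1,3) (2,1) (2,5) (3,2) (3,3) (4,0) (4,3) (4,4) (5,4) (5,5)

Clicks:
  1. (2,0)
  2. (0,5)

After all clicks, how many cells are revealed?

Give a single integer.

Click 1 (2,0) count=1: revealed 1 new [(2,0)] -> total=1
Click 2 (0,5) count=0: revealed 4 new [(0,4) (0,5) (1,4) (1,5)] -> total=5

Answer: 5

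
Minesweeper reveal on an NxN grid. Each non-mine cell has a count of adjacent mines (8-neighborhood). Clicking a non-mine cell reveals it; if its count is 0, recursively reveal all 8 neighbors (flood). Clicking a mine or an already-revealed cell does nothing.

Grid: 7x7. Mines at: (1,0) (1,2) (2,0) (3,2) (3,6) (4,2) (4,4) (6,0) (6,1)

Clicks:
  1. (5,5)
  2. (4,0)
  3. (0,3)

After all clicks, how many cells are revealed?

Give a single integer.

Click 1 (5,5) count=1: revealed 1 new [(5,5)] -> total=1
Click 2 (4,0) count=0: revealed 6 new [(3,0) (3,1) (4,0) (4,1) (5,0) (5,1)] -> total=7
Click 3 (0,3) count=1: revealed 1 new [(0,3)] -> total=8

Answer: 8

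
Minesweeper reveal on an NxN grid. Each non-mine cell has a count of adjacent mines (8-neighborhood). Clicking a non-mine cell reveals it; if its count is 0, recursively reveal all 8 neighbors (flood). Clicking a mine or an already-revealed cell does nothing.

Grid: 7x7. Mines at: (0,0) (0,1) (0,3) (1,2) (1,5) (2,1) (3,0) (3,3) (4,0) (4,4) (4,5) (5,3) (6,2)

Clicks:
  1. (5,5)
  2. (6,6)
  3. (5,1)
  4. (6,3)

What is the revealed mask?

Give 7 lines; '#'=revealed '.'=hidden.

Answer: .......
.......
.......
.......
.......
.#..###
...####

Derivation:
Click 1 (5,5) count=2: revealed 1 new [(5,5)] -> total=1
Click 2 (6,6) count=0: revealed 5 new [(5,4) (5,6) (6,4) (6,5) (6,6)] -> total=6
Click 3 (5,1) count=2: revealed 1 new [(5,1)] -> total=7
Click 4 (6,3) count=2: revealed 1 new [(6,3)] -> total=8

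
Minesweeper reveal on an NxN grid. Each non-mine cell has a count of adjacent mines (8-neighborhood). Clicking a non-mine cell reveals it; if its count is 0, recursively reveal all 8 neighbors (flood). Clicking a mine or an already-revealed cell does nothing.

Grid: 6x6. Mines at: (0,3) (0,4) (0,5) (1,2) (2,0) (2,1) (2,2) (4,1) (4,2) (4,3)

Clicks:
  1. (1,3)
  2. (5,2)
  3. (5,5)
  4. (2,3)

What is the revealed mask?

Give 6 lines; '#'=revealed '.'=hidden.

Answer: ......
...###
...###
...###
....##
..#.##

Derivation:
Click 1 (1,3) count=4: revealed 1 new [(1,3)] -> total=1
Click 2 (5,2) count=3: revealed 1 new [(5,2)] -> total=2
Click 3 (5,5) count=0: revealed 12 new [(1,4) (1,5) (2,3) (2,4) (2,5) (3,3) (3,4) (3,5) (4,4) (4,5) (5,4) (5,5)] -> total=14
Click 4 (2,3) count=2: revealed 0 new [(none)] -> total=14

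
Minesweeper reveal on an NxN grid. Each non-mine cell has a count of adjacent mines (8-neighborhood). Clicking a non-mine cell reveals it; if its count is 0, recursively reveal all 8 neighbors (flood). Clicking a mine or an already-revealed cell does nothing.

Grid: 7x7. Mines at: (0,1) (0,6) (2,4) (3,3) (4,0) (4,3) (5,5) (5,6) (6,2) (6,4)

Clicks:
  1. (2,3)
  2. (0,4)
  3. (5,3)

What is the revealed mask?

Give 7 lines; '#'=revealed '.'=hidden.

Answer: ..####.
..####.
...#...
.......
.......
...#...
.......

Derivation:
Click 1 (2,3) count=2: revealed 1 new [(2,3)] -> total=1
Click 2 (0,4) count=0: revealed 8 new [(0,2) (0,3) (0,4) (0,5) (1,2) (1,3) (1,4) (1,5)] -> total=9
Click 3 (5,3) count=3: revealed 1 new [(5,3)] -> total=10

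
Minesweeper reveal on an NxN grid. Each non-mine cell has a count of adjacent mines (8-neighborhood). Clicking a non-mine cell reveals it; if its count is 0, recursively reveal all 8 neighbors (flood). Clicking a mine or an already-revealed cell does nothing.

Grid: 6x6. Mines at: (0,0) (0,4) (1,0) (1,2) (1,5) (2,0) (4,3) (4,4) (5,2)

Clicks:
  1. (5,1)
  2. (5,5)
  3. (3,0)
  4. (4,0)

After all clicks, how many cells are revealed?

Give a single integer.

Click 1 (5,1) count=1: revealed 1 new [(5,1)] -> total=1
Click 2 (5,5) count=1: revealed 1 new [(5,5)] -> total=2
Click 3 (3,0) count=1: revealed 1 new [(3,0)] -> total=3
Click 4 (4,0) count=0: revealed 4 new [(3,1) (4,0) (4,1) (5,0)] -> total=7

Answer: 7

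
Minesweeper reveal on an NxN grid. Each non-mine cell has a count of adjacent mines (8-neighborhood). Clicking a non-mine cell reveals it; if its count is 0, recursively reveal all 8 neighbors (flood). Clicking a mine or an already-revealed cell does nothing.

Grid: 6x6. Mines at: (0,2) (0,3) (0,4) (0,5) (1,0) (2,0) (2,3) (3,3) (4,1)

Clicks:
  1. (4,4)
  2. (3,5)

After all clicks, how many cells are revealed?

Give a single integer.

Answer: 14

Derivation:
Click 1 (4,4) count=1: revealed 1 new [(4,4)] -> total=1
Click 2 (3,5) count=0: revealed 13 new [(1,4) (1,5) (2,4) (2,5) (3,4) (3,5) (4,2) (4,3) (4,5) (5,2) (5,3) (5,4) (5,5)] -> total=14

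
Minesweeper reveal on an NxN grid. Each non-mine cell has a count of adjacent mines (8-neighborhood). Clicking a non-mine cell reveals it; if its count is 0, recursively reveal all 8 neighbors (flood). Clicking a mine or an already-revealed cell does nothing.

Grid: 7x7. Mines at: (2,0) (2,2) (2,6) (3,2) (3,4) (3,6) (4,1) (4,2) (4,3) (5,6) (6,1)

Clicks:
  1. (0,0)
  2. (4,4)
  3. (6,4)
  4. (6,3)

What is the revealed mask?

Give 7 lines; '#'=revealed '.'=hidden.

Answer: #######
#######
...###.
.......
....#..
..####.
..####.

Derivation:
Click 1 (0,0) count=0: revealed 17 new [(0,0) (0,1) (0,2) (0,3) (0,4) (0,5) (0,6) (1,0) (1,1) (1,2) (1,3) (1,4) (1,5) (1,6) (2,3) (2,4) (2,5)] -> total=17
Click 2 (4,4) count=2: revealed 1 new [(4,4)] -> total=18
Click 3 (6,4) count=0: revealed 8 new [(5,2) (5,3) (5,4) (5,5) (6,2) (6,3) (6,4) (6,5)] -> total=26
Click 4 (6,3) count=0: revealed 0 new [(none)] -> total=26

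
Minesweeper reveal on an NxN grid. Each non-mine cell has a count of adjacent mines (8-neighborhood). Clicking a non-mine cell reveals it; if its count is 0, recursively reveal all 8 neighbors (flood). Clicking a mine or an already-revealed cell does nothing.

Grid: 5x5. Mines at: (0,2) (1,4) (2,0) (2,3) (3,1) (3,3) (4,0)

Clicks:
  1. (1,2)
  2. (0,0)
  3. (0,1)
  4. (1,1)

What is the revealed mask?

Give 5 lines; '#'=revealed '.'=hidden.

Answer: ##...
###..
.....
.....
.....

Derivation:
Click 1 (1,2) count=2: revealed 1 new [(1,2)] -> total=1
Click 2 (0,0) count=0: revealed 4 new [(0,0) (0,1) (1,0) (1,1)] -> total=5
Click 3 (0,1) count=1: revealed 0 new [(none)] -> total=5
Click 4 (1,1) count=2: revealed 0 new [(none)] -> total=5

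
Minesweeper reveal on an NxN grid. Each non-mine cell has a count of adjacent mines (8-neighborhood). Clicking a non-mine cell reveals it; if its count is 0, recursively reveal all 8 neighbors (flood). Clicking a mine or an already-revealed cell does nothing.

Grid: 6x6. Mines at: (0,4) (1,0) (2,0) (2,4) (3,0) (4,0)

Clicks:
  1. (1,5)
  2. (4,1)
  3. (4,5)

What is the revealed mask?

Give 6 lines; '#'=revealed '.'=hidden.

Click 1 (1,5) count=2: revealed 1 new [(1,5)] -> total=1
Click 2 (4,1) count=2: revealed 1 new [(4,1)] -> total=2
Click 3 (4,5) count=0: revealed 23 new [(0,1) (0,2) (0,3) (1,1) (1,2) (1,3) (2,1) (2,2) (2,3) (3,1) (3,2) (3,3) (3,4) (3,5) (4,2) (4,3) (4,4) (4,5) (5,1) (5,2) (5,3) (5,4) (5,5)] -> total=25

Answer: .###..
.###.#
.###..
.#####
.#####
.#####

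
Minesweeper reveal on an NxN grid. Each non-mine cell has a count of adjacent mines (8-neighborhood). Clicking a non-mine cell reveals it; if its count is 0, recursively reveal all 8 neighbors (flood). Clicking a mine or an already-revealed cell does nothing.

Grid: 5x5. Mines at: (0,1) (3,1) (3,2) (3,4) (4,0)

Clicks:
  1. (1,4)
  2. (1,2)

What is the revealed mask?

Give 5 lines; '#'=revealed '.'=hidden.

Answer: ..###
..###
..###
.....
.....

Derivation:
Click 1 (1,4) count=0: revealed 9 new [(0,2) (0,3) (0,4) (1,2) (1,3) (1,4) (2,2) (2,3) (2,4)] -> total=9
Click 2 (1,2) count=1: revealed 0 new [(none)] -> total=9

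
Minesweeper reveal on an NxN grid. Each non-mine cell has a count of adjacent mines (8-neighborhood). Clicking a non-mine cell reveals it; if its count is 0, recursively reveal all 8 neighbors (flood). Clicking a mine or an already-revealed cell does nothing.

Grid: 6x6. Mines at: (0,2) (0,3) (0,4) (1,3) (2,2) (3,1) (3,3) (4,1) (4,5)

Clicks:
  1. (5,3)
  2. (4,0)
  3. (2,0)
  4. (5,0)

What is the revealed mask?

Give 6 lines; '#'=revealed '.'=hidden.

Click 1 (5,3) count=0: revealed 6 new [(4,2) (4,3) (4,4) (5,2) (5,3) (5,4)] -> total=6
Click 2 (4,0) count=2: revealed 1 new [(4,0)] -> total=7
Click 3 (2,0) count=1: revealed 1 new [(2,0)] -> total=8
Click 4 (5,0) count=1: revealed 1 new [(5,0)] -> total=9

Answer: ......
......
#.....
......
#.###.
#.###.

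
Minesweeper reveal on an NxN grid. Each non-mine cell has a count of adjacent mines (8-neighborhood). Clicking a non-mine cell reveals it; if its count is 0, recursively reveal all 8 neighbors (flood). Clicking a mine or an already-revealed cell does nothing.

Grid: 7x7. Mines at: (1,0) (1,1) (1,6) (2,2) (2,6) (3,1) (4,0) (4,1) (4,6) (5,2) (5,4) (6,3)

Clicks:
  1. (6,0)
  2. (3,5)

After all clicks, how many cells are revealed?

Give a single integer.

Click 1 (6,0) count=0: revealed 4 new [(5,0) (5,1) (6,0) (6,1)] -> total=4
Click 2 (3,5) count=2: revealed 1 new [(3,5)] -> total=5

Answer: 5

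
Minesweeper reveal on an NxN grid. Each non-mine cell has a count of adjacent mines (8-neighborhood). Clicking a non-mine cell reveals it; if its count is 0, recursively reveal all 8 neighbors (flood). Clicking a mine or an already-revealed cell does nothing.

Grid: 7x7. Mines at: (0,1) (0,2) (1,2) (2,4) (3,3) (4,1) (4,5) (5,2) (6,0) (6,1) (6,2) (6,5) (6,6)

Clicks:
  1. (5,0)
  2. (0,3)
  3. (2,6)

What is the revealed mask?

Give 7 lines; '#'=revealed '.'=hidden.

Answer: ...####
...####
.....##
.....##
.......
#......
.......

Derivation:
Click 1 (5,0) count=3: revealed 1 new [(5,0)] -> total=1
Click 2 (0,3) count=2: revealed 1 new [(0,3)] -> total=2
Click 3 (2,6) count=0: revealed 11 new [(0,4) (0,5) (0,6) (1,3) (1,4) (1,5) (1,6) (2,5) (2,6) (3,5) (3,6)] -> total=13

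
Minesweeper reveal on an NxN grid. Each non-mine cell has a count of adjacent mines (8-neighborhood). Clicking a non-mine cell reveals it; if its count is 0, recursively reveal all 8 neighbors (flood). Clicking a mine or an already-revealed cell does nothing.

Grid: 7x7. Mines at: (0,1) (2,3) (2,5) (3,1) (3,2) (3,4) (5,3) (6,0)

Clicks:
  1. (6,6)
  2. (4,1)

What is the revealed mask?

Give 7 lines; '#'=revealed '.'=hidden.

Answer: .......
.......
.......
.....##
.#..###
....###
....###

Derivation:
Click 1 (6,6) count=0: revealed 11 new [(3,5) (3,6) (4,4) (4,5) (4,6) (5,4) (5,5) (5,6) (6,4) (6,5) (6,6)] -> total=11
Click 2 (4,1) count=2: revealed 1 new [(4,1)] -> total=12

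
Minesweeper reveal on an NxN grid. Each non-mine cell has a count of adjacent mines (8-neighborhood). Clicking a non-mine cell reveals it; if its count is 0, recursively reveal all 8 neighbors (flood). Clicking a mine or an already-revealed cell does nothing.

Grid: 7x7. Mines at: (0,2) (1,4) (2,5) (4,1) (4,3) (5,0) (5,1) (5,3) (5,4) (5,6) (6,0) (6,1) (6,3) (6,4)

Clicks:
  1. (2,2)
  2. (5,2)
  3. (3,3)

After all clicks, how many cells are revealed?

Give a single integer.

Click 1 (2,2) count=0: revealed 14 new [(0,0) (0,1) (1,0) (1,1) (1,2) (1,3) (2,0) (2,1) (2,2) (2,3) (3,0) (3,1) (3,2) (3,3)] -> total=14
Click 2 (5,2) count=6: revealed 1 new [(5,2)] -> total=15
Click 3 (3,3) count=1: revealed 0 new [(none)] -> total=15

Answer: 15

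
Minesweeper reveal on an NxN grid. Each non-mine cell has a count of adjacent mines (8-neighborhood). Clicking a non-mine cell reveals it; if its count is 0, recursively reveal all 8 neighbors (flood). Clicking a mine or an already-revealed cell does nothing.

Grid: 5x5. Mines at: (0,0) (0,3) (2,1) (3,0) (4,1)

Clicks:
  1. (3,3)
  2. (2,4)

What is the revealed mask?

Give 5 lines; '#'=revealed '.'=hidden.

Click 1 (3,3) count=0: revealed 12 new [(1,2) (1,3) (1,4) (2,2) (2,3) (2,4) (3,2) (3,3) (3,4) (4,2) (4,3) (4,4)] -> total=12
Click 2 (2,4) count=0: revealed 0 new [(none)] -> total=12

Answer: .....
..###
..###
..###
..###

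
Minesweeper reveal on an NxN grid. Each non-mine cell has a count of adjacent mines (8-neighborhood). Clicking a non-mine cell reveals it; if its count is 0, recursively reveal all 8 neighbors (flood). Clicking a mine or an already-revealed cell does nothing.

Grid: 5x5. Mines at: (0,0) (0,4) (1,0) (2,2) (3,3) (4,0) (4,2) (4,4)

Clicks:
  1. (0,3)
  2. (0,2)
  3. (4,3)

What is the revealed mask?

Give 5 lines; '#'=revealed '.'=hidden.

Click 1 (0,3) count=1: revealed 1 new [(0,3)] -> total=1
Click 2 (0,2) count=0: revealed 5 new [(0,1) (0,2) (1,1) (1,2) (1,3)] -> total=6
Click 3 (4,3) count=3: revealed 1 new [(4,3)] -> total=7

Answer: .###.
.###.
.....
.....
...#.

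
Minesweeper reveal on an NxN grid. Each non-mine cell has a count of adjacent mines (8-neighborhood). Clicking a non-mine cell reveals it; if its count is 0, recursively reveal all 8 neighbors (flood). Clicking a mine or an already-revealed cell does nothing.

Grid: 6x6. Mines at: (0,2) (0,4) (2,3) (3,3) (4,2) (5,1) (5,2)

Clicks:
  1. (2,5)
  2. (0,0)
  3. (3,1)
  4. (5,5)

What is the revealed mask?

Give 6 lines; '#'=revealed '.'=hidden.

Click 1 (2,5) count=0: revealed 12 new [(1,4) (1,5) (2,4) (2,5) (3,4) (3,5) (4,3) (4,4) (4,5) (5,3) (5,4) (5,5)] -> total=12
Click 2 (0,0) count=0: revealed 13 new [(0,0) (0,1) (1,0) (1,1) (1,2) (2,0) (2,1) (2,2) (3,0) (3,1) (3,2) (4,0) (4,1)] -> total=25
Click 3 (3,1) count=1: revealed 0 new [(none)] -> total=25
Click 4 (5,5) count=0: revealed 0 new [(none)] -> total=25

Answer: ##....
###.##
###.##
###.##
##.###
...###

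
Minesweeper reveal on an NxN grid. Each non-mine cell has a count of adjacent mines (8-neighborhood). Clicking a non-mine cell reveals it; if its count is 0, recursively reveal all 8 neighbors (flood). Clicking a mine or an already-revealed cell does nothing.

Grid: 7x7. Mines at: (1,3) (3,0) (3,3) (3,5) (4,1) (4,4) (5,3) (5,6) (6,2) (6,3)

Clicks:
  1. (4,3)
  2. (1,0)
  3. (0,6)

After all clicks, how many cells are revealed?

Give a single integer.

Answer: 19

Derivation:
Click 1 (4,3) count=3: revealed 1 new [(4,3)] -> total=1
Click 2 (1,0) count=0: revealed 9 new [(0,0) (0,1) (0,2) (1,0) (1,1) (1,2) (2,0) (2,1) (2,2)] -> total=10
Click 3 (0,6) count=0: revealed 9 new [(0,4) (0,5) (0,6) (1,4) (1,5) (1,6) (2,4) (2,5) (2,6)] -> total=19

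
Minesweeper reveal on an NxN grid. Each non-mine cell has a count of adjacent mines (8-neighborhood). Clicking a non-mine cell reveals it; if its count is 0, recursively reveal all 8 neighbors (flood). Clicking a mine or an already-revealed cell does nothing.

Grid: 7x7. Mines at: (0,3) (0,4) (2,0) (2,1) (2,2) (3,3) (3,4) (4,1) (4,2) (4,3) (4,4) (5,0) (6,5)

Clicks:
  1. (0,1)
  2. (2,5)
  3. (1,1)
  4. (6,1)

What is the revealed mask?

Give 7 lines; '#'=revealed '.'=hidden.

Click 1 (0,1) count=0: revealed 6 new [(0,0) (0,1) (0,2) (1,0) (1,1) (1,2)] -> total=6
Click 2 (2,5) count=1: revealed 1 new [(2,5)] -> total=7
Click 3 (1,1) count=3: revealed 0 new [(none)] -> total=7
Click 4 (6,1) count=1: revealed 1 new [(6,1)] -> total=8

Answer: ###....
###....
.....#.
.......
.......
.......
.#.....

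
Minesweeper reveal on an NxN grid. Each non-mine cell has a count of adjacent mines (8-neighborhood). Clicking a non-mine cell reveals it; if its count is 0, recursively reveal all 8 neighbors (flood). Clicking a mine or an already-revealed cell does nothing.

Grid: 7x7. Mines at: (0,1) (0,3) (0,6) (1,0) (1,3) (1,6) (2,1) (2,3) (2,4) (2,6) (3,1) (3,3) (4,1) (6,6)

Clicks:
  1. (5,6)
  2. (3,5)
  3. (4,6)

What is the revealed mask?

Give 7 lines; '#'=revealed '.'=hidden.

Answer: .......
.......
.......
....###
..#####
#######
######.

Derivation:
Click 1 (5,6) count=1: revealed 1 new [(5,6)] -> total=1
Click 2 (3,5) count=2: revealed 1 new [(3,5)] -> total=2
Click 3 (4,6) count=0: revealed 19 new [(3,4) (3,6) (4,2) (4,3) (4,4) (4,5) (4,6) (5,0) (5,1) (5,2) (5,3) (5,4) (5,5) (6,0) (6,1) (6,2) (6,3) (6,4) (6,5)] -> total=21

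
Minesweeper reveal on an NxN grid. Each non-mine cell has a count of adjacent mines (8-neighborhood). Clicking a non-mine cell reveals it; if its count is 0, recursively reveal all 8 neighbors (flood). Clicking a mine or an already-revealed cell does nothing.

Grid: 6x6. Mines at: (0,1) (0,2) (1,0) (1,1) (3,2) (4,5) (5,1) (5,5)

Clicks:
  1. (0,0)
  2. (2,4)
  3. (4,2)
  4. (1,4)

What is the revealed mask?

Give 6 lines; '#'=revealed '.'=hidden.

Click 1 (0,0) count=3: revealed 1 new [(0,0)] -> total=1
Click 2 (2,4) count=0: revealed 12 new [(0,3) (0,4) (0,5) (1,3) (1,4) (1,5) (2,3) (2,4) (2,5) (3,3) (3,4) (3,5)] -> total=13
Click 3 (4,2) count=2: revealed 1 new [(4,2)] -> total=14
Click 4 (1,4) count=0: revealed 0 new [(none)] -> total=14

Answer: #..###
...###
...###
...###
..#...
......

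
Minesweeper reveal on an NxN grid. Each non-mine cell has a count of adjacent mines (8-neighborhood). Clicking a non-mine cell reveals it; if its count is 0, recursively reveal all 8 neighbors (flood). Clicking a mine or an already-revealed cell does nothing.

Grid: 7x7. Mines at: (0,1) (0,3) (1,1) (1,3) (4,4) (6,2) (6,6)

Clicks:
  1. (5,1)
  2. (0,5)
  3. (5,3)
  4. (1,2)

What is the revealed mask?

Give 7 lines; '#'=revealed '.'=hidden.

Click 1 (5,1) count=1: revealed 1 new [(5,1)] -> total=1
Click 2 (0,5) count=0: revealed 16 new [(0,4) (0,5) (0,6) (1,4) (1,5) (1,6) (2,4) (2,5) (2,6) (3,4) (3,5) (3,6) (4,5) (4,6) (5,5) (5,6)] -> total=17
Click 3 (5,3) count=2: revealed 1 new [(5,3)] -> total=18
Click 4 (1,2) count=4: revealed 1 new [(1,2)] -> total=19

Answer: ....###
..#.###
....###
....###
.....##
.#.#.##
.......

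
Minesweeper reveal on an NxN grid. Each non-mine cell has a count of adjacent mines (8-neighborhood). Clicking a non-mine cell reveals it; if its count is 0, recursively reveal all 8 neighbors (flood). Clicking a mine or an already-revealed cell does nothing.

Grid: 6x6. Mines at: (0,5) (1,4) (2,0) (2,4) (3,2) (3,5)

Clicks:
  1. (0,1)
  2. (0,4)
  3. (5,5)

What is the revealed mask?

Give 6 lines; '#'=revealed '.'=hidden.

Click 1 (0,1) count=0: revealed 11 new [(0,0) (0,1) (0,2) (0,3) (1,0) (1,1) (1,2) (1,3) (2,1) (2,2) (2,3)] -> total=11
Click 2 (0,4) count=2: revealed 1 new [(0,4)] -> total=12
Click 3 (5,5) count=0: revealed 14 new [(3,0) (3,1) (4,0) (4,1) (4,2) (4,3) (4,4) (4,5) (5,0) (5,1) (5,2) (5,3) (5,4) (5,5)] -> total=26

Answer: #####.
####..
.###..
##....
######
######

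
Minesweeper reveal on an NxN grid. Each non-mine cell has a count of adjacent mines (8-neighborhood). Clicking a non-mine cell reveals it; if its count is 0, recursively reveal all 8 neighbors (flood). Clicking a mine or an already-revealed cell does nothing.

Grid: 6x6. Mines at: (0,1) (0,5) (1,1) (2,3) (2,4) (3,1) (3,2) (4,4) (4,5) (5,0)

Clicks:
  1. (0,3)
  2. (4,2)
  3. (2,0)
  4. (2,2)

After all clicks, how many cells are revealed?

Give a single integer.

Answer: 9

Derivation:
Click 1 (0,3) count=0: revealed 6 new [(0,2) (0,3) (0,4) (1,2) (1,3) (1,4)] -> total=6
Click 2 (4,2) count=2: revealed 1 new [(4,2)] -> total=7
Click 3 (2,0) count=2: revealed 1 new [(2,0)] -> total=8
Click 4 (2,2) count=4: revealed 1 new [(2,2)] -> total=9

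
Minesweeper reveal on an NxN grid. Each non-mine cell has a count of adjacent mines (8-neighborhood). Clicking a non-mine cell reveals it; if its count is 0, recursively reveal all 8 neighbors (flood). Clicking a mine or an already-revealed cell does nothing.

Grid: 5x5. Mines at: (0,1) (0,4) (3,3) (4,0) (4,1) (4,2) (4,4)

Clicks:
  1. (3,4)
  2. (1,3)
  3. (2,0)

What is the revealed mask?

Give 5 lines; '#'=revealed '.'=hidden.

Click 1 (3,4) count=2: revealed 1 new [(3,4)] -> total=1
Click 2 (1,3) count=1: revealed 1 new [(1,3)] -> total=2
Click 3 (2,0) count=0: revealed 9 new [(1,0) (1,1) (1,2) (2,0) (2,1) (2,2) (3,0) (3,1) (3,2)] -> total=11

Answer: .....
####.
###..
###.#
.....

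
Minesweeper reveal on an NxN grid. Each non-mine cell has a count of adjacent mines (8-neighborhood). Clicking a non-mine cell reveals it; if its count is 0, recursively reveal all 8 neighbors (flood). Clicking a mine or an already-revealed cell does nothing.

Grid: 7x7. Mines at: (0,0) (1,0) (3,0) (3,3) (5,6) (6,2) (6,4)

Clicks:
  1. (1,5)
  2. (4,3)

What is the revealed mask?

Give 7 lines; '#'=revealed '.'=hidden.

Answer: .######
.######
.######
....###
...####
.......
.......

Derivation:
Click 1 (1,5) count=0: revealed 24 new [(0,1) (0,2) (0,3) (0,4) (0,5) (0,6) (1,1) (1,2) (1,3) (1,4) (1,5) (1,6) (2,1) (2,2) (2,3) (2,4) (2,5) (2,6) (3,4) (3,5) (3,6) (4,4) (4,5) (4,6)] -> total=24
Click 2 (4,3) count=1: revealed 1 new [(4,3)] -> total=25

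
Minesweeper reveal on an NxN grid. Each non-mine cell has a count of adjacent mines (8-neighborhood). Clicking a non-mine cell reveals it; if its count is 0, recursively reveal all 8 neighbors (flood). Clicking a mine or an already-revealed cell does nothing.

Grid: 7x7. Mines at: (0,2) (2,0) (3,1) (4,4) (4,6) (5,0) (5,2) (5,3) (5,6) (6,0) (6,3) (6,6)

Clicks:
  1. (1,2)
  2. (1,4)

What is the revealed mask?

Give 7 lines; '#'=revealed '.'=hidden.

Answer: ...####
..#####
..#####
..#####
.......
.......
.......

Derivation:
Click 1 (1,2) count=1: revealed 1 new [(1,2)] -> total=1
Click 2 (1,4) count=0: revealed 18 new [(0,3) (0,4) (0,5) (0,6) (1,3) (1,4) (1,5) (1,6) (2,2) (2,3) (2,4) (2,5) (2,6) (3,2) (3,3) (3,4) (3,5) (3,6)] -> total=19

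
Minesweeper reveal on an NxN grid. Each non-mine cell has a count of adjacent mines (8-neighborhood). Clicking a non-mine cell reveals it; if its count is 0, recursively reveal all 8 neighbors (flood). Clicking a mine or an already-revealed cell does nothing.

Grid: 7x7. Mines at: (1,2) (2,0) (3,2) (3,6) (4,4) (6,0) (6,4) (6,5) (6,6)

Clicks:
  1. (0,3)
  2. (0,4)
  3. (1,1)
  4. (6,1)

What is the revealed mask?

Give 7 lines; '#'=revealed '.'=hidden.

Answer: ...####
.#.####
...####
...###.
.......
.......
.#.....

Derivation:
Click 1 (0,3) count=1: revealed 1 new [(0,3)] -> total=1
Click 2 (0,4) count=0: revealed 14 new [(0,4) (0,5) (0,6) (1,3) (1,4) (1,5) (1,6) (2,3) (2,4) (2,5) (2,6) (3,3) (3,4) (3,5)] -> total=15
Click 3 (1,1) count=2: revealed 1 new [(1,1)] -> total=16
Click 4 (6,1) count=1: revealed 1 new [(6,1)] -> total=17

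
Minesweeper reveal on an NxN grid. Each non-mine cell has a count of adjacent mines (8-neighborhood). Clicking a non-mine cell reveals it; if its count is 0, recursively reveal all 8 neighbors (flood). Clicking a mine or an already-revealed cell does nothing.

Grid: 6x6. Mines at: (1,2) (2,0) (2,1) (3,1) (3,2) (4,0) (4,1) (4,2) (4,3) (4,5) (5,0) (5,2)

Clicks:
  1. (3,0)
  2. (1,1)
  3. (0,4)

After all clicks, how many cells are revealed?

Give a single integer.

Click 1 (3,0) count=5: revealed 1 new [(3,0)] -> total=1
Click 2 (1,1) count=3: revealed 1 new [(1,1)] -> total=2
Click 3 (0,4) count=0: revealed 12 new [(0,3) (0,4) (0,5) (1,3) (1,4) (1,5) (2,3) (2,4) (2,5) (3,3) (3,4) (3,5)] -> total=14

Answer: 14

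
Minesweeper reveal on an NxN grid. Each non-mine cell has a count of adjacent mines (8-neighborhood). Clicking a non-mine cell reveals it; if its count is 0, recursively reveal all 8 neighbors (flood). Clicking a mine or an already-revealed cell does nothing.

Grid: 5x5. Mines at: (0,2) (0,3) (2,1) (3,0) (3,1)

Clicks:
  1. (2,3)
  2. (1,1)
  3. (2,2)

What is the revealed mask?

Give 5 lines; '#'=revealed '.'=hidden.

Click 1 (2,3) count=0: revealed 12 new [(1,2) (1,3) (1,4) (2,2) (2,3) (2,4) (3,2) (3,3) (3,4) (4,2) (4,3) (4,4)] -> total=12
Click 2 (1,1) count=2: revealed 1 new [(1,1)] -> total=13
Click 3 (2,2) count=2: revealed 0 new [(none)] -> total=13

Answer: .....
.####
..###
..###
..###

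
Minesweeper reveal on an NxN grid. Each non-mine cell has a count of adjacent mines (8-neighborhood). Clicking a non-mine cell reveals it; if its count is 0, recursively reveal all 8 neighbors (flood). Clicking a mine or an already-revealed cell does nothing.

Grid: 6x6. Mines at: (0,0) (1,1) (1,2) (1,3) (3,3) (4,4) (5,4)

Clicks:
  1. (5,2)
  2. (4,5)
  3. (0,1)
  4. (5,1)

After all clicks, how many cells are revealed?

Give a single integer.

Answer: 16

Derivation:
Click 1 (5,2) count=0: revealed 14 new [(2,0) (2,1) (2,2) (3,0) (3,1) (3,2) (4,0) (4,1) (4,2) (4,3) (5,0) (5,1) (5,2) (5,3)] -> total=14
Click 2 (4,5) count=2: revealed 1 new [(4,5)] -> total=15
Click 3 (0,1) count=3: revealed 1 new [(0,1)] -> total=16
Click 4 (5,1) count=0: revealed 0 new [(none)] -> total=16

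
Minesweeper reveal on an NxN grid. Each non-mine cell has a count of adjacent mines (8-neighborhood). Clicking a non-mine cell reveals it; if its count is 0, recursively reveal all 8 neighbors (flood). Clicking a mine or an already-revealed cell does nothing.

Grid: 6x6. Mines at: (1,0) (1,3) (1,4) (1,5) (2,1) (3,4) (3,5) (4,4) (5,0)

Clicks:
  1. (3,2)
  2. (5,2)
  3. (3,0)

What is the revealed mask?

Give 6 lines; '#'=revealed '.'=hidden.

Click 1 (3,2) count=1: revealed 1 new [(3,2)] -> total=1
Click 2 (5,2) count=0: revealed 8 new [(3,1) (3,3) (4,1) (4,2) (4,3) (5,1) (5,2) (5,3)] -> total=9
Click 3 (3,0) count=1: revealed 1 new [(3,0)] -> total=10

Answer: ......
......
......
####..
.###..
.###..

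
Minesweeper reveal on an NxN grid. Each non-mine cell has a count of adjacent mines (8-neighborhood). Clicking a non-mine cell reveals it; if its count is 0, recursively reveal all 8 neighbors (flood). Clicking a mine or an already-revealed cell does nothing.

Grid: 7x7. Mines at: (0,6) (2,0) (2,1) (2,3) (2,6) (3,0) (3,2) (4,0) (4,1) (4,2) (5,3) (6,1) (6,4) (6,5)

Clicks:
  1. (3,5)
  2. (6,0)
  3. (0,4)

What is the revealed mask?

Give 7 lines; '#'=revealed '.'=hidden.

Click 1 (3,5) count=1: revealed 1 new [(3,5)] -> total=1
Click 2 (6,0) count=1: revealed 1 new [(6,0)] -> total=2
Click 3 (0,4) count=0: revealed 12 new [(0,0) (0,1) (0,2) (0,3) (0,4) (0,5) (1,0) (1,1) (1,2) (1,3) (1,4) (1,5)] -> total=14

Answer: ######.
######.
.......
.....#.
.......
.......
#......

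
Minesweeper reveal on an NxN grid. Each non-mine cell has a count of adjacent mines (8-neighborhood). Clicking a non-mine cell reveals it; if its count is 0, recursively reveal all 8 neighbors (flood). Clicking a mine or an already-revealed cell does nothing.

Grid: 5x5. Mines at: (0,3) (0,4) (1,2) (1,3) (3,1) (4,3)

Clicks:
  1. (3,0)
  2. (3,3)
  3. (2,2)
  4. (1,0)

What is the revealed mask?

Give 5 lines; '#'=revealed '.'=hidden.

Click 1 (3,0) count=1: revealed 1 new [(3,0)] -> total=1
Click 2 (3,3) count=1: revealed 1 new [(3,3)] -> total=2
Click 3 (2,2) count=3: revealed 1 new [(2,2)] -> total=3
Click 4 (1,0) count=0: revealed 6 new [(0,0) (0,1) (1,0) (1,1) (2,0) (2,1)] -> total=9

Answer: ##...
##...
###..
#..#.
.....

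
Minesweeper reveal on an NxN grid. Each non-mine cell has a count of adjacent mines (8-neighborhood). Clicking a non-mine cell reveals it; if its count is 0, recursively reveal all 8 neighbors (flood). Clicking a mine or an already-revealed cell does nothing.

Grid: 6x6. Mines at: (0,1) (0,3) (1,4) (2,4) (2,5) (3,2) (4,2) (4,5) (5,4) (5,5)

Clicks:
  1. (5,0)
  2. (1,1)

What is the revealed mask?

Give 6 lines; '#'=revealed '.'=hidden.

Answer: ......
##....
##....
##....
##....
##....

Derivation:
Click 1 (5,0) count=0: revealed 10 new [(1,0) (1,1) (2,0) (2,1) (3,0) (3,1) (4,0) (4,1) (5,0) (5,1)] -> total=10
Click 2 (1,1) count=1: revealed 0 new [(none)] -> total=10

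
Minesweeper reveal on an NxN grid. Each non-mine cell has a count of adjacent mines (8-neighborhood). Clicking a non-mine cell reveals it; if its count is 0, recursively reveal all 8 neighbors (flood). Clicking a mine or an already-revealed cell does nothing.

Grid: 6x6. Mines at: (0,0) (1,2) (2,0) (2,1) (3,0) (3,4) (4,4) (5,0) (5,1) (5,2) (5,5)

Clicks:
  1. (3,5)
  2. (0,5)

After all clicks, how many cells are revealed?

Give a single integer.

Click 1 (3,5) count=2: revealed 1 new [(3,5)] -> total=1
Click 2 (0,5) count=0: revealed 9 new [(0,3) (0,4) (0,5) (1,3) (1,4) (1,5) (2,3) (2,4) (2,5)] -> total=10

Answer: 10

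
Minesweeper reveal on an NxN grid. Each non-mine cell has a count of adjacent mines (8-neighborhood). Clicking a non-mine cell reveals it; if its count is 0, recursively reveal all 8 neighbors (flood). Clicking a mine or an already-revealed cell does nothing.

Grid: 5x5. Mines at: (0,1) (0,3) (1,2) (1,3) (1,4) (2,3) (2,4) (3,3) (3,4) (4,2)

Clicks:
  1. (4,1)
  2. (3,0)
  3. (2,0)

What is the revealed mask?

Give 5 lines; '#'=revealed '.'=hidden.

Click 1 (4,1) count=1: revealed 1 new [(4,1)] -> total=1
Click 2 (3,0) count=0: revealed 7 new [(1,0) (1,1) (2,0) (2,1) (3,0) (3,1) (4,0)] -> total=8
Click 3 (2,0) count=0: revealed 0 new [(none)] -> total=8

Answer: .....
##...
##...
##...
##...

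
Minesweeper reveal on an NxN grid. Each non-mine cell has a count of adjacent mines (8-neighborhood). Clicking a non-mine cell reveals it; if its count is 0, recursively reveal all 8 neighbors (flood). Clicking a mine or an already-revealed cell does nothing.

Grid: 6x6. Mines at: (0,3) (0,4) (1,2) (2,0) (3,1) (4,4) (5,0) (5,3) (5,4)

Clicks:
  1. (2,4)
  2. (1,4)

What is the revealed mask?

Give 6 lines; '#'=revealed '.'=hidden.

Click 1 (2,4) count=0: revealed 9 new [(1,3) (1,4) (1,5) (2,3) (2,4) (2,5) (3,3) (3,4) (3,5)] -> total=9
Click 2 (1,4) count=2: revealed 0 new [(none)] -> total=9

Answer: ......
...###
...###
...###
......
......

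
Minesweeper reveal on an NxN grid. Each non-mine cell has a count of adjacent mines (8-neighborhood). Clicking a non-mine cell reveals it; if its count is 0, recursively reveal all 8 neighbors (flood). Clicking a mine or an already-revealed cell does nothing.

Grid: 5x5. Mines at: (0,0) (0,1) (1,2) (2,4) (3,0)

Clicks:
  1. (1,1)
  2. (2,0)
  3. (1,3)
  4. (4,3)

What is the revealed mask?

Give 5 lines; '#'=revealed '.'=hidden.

Answer: .....
.#.#.
####.
.####
.####

Derivation:
Click 1 (1,1) count=3: revealed 1 new [(1,1)] -> total=1
Click 2 (2,0) count=1: revealed 1 new [(2,0)] -> total=2
Click 3 (1,3) count=2: revealed 1 new [(1,3)] -> total=3
Click 4 (4,3) count=0: revealed 11 new [(2,1) (2,2) (2,3) (3,1) (3,2) (3,3) (3,4) (4,1) (4,2) (4,3) (4,4)] -> total=14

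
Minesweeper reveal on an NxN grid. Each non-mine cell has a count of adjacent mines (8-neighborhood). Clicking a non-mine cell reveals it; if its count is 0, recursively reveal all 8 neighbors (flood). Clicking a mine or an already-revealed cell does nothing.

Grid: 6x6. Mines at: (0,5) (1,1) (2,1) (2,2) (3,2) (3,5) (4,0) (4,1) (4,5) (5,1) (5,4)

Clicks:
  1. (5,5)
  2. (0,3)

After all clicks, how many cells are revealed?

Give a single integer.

Click 1 (5,5) count=2: revealed 1 new [(5,5)] -> total=1
Click 2 (0,3) count=0: revealed 6 new [(0,2) (0,3) (0,4) (1,2) (1,3) (1,4)] -> total=7

Answer: 7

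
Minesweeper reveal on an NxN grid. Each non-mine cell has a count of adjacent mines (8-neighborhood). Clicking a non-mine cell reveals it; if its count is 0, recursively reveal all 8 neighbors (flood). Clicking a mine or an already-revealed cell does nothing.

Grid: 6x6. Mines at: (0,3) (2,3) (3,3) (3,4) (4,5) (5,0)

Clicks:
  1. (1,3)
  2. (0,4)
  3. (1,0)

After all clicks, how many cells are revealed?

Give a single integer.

Click 1 (1,3) count=2: revealed 1 new [(1,3)] -> total=1
Click 2 (0,4) count=1: revealed 1 new [(0,4)] -> total=2
Click 3 (1,0) count=0: revealed 15 new [(0,0) (0,1) (0,2) (1,0) (1,1) (1,2) (2,0) (2,1) (2,2) (3,0) (3,1) (3,2) (4,0) (4,1) (4,2)] -> total=17

Answer: 17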